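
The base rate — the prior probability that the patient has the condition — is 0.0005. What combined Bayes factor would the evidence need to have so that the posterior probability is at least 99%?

197901

Prior odds = 0.0005/0.9995 = 1/1999.
Target odds = 0.99/0.01 = 99.
Required Bayes factor = 99 ÷ (1/1999) = 197901.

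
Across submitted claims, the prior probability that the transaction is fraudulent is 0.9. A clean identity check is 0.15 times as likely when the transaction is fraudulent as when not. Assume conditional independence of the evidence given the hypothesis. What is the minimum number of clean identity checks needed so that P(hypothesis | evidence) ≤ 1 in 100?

4

Prior odds: 0.9 ÷ 0.1 = 9.
Likelihood ratio per clean identity check = 0.15.
Target posterior odds = 0.01/0.99 = 1/99.
Require 0.15ⁿ ≤ 1/99 ÷ 9 = 1/891.
0.15³ = 0.003375 is still above 1/891 but 0.15⁴ = 81/160000 is at or below it, so n = 4.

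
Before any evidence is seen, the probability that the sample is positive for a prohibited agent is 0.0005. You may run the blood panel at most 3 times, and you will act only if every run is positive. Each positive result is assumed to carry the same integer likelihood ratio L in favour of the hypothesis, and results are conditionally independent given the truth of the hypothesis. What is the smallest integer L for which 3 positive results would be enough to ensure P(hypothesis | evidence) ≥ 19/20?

Prior odds = 0.0005/0.9995 = 1/1999.
Target odds = 0.95/0.05 = 19.
Need L³ ≥ 19 ÷ (1/1999) = 37981.
33³ = 35937 < 37981 ≤ 39304 = 34³, so L = 34.

34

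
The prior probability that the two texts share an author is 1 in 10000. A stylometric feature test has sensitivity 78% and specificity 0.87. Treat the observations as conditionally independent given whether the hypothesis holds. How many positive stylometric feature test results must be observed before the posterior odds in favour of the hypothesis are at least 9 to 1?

7

Prior odds = 0.0001/0.9999 = 1/9999.
False-positive rate = 1 − 0.87 = 0.13; likelihood ratio of a positive = 0.78/0.13 = 6.
Target odds = 9.
Require 6ⁿ ≥ 9 ÷ (1/9999) = 89991.
6⁶ = 46656 falls short of 89991 but 6⁷ = 279936 reaches it, so n = 7.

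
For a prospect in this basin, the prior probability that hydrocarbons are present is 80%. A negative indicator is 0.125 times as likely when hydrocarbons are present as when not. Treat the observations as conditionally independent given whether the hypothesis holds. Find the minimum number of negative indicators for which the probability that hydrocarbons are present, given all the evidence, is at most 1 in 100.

3

Prior odds = 0.8/0.2 = 4.
Likelihood ratio per negative indicator = 0.125.
Target odds: 0.01 ÷ 0.99 = 1/99.
Need 4 × 0.125ⁿ ≤ 1/99, i.e. 0.125ⁿ ≤ 1/396.
0.125² = 0.015625 is still above 1/396 but 0.125³ = 0.001953125 is at or below it, so n = 3.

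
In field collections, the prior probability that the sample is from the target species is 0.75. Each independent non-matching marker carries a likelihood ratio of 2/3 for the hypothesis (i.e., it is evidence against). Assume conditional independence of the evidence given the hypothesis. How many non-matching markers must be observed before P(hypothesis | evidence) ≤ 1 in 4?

Prior odds: 0.75 ÷ 0.25 = 3.
Likelihood ratio per non-matching marker = 2/3.
Target posterior odds = 0.25/0.75 = 1/3.
Need 3 × (2/3)ⁿ ≤ 1/3, i.e. (2/3)ⁿ ≤ 1/9.
(2/3)⁵ = 32/243 is still above 1/9 but (2/3)⁶ = 64/729 is at or below it, so n = 6.

6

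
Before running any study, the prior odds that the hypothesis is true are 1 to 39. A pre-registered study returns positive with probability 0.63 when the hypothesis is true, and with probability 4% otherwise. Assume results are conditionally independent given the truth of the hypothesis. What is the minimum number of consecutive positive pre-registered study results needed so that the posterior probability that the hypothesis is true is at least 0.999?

4

Prior odds = 1/39.
Likelihood ratio of a positive result = 0.63/0.04 = 15.75.
Target posterior odds = 0.999/0.001 = 999.
Require 15.75ⁿ ≥ 999 ÷ (1/39) = 38961.
15.75³ = 3906.984375 falls short of 38961 but 15.75⁴ = 15752961/256 reaches it, so n = 4.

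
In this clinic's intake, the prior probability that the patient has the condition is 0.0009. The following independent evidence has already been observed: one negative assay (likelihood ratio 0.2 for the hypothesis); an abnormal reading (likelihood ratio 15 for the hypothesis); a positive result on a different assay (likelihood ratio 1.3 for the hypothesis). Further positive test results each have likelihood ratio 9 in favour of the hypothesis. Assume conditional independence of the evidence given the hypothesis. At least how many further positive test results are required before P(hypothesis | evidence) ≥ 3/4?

Prior odds = 0.0009/0.9991 = 9/9991.
Combined Bayes factor of the evidence already in hand = 0.2 × 15 × 1.3 = 3.9.
Odds after that evidence = (9/9991) × 3.9 = 351/99910.
Target odds = 0.75/0.25 = 3.
Need 9ⁿ ≥ 3 ÷ (351/99910) = 99910/117.
9³ = 729 falls short of 99910/117 but 9⁴ = 6561 reaches it, so n = 4.

4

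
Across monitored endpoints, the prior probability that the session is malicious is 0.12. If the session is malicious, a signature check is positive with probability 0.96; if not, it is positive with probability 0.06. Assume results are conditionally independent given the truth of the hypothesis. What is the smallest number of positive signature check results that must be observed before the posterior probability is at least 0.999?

Prior odds = 0.12/0.88 = 3/22.
Likelihood ratio of a positive = 0.96/0.06 = 16.
Target posterior odds = 0.999/0.001 = 999.
Require 16ⁿ ≥ 999 ÷ (3/22) = 7326.
16³ = 4096 falls short of 7326 but 16⁴ = 65536 reaches it, so n = 4.

4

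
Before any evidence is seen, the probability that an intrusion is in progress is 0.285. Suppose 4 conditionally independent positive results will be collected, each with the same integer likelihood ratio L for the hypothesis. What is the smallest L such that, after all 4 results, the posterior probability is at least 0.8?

2

Prior odds = 0.285/0.715 = 57/143.
Target odds = 0.8/0.2 = 4.
Need L⁴ ≥ 4 ÷ (57/143) = 572/57.
1⁴ = 1 < 572/57 ≤ 16 = 2⁴, so L = 2.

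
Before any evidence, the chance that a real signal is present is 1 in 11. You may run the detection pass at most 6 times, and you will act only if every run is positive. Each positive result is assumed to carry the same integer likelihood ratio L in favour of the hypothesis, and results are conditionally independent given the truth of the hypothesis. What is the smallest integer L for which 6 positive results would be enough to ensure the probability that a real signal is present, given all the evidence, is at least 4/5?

2

Prior odds = (1/11)/(10/11) = 0.1.
Target odds = 0.8/0.2 = 4.
Need L⁶ ≥ 4 ÷ 0.1 = 40.
1⁶ = 1 < 40 ≤ 64 = 2⁶, so L = 2.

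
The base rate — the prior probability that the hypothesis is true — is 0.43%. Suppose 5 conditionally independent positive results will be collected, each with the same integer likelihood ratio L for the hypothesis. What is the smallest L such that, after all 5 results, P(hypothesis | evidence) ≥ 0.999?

12

Prior odds = 0.0043/0.9957 = 43/9957.
Target odds = 0.999/0.001 = 999.
Need L⁵ ≥ 999 ÷ (43/9957) = 9947043/43.
11⁵ = 161051 < 9947043/43 ≤ 248832 = 12⁵, so L = 12.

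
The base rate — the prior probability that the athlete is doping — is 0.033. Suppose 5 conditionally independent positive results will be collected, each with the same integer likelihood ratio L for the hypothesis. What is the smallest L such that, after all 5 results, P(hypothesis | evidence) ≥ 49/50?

Prior odds = 0.033/0.967 = 33/967.
Target odds = 0.98/0.02 = 49.
Need L⁵ ≥ 49 ÷ (33/967) = 47383/33.
4⁵ = 1024 < 47383/33 ≤ 3125 = 5⁵, so L = 5.

5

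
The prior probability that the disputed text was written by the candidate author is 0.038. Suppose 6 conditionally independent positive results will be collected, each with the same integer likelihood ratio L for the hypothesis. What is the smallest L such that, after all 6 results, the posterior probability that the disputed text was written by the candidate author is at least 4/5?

Prior odds = 0.038/0.962 = 19/481.
Target odds = 0.8/0.2 = 4.
Need L⁶ ≥ 4 ÷ (19/481) = 1924/19.
2⁶ = 64 < 1924/19 ≤ 729 = 3⁶, so L = 3.

3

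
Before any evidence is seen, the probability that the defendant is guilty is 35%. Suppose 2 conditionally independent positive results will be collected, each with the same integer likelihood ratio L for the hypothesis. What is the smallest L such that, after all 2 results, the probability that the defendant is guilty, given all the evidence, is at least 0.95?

Prior odds = 0.35/0.65 = 7/13.
Target odds = 0.95/0.05 = 19.
Need L² ≥ 19 ÷ (7/13) = 247/7.
5² = 25 < 247/7 ≤ 36 = 6², so L = 6.

6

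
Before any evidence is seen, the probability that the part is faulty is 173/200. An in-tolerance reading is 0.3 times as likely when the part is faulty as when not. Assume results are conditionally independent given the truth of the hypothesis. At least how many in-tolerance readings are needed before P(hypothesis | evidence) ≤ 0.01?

6

Prior odds = 0.865/0.135 = 173/27.
Likelihood ratio per in-tolerance reading = 0.3.
Target odds: 0.01 ÷ 0.99 = 1/99.
Need (173/27) × 0.3ⁿ ≤ 1/99, i.e. 0.3ⁿ ≤ 3/1903.
0.3⁵ = 243/100000 is still above 3/1903 but 0.3⁶ = 729/1000000 is at or below it, so n = 6.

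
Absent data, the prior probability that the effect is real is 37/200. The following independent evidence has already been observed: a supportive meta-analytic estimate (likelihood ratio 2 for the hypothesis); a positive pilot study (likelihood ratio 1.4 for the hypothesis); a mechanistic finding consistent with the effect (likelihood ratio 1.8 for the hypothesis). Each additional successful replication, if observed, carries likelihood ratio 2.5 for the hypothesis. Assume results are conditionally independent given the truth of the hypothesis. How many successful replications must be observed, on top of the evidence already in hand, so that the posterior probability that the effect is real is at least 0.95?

4

Prior odds = 0.185/0.815 = 37/163.
Combined Bayes factor of the evidence already in hand = 2 × 1.4 × 1.8 = 5.04.
Odds after that evidence = (37/163) × 5.04 = 4662/4075.
Target odds = 0.95/0.05 = 19.
Need 2.5ⁿ ≥ 19 ÷ (4662/4075) = 77425/4662.
2.5³ = 15.625 falls short of 77425/4662 but 2.5⁴ = 39.0625 reaches it, so n = 4.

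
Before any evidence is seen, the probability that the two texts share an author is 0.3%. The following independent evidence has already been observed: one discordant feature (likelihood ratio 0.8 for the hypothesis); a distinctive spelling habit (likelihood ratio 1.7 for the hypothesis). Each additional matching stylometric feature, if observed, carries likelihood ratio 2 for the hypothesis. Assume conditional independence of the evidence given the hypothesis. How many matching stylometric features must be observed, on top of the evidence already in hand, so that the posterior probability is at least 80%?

10

Prior odds = 0.003/0.997 = 3/997.
Combined Bayes factor of the evidence already in hand = 0.8 × 1.7 = 1.36.
Odds after that evidence = (3/997) × 1.36 = 102/24925.
Target odds = 0.8/0.2 = 4.
Need 2ⁿ ≥ 4 ÷ (102/24925) = 49850/51.
2⁹ = 512 falls short of 49850/51 but 2¹⁰ = 1024 reaches it, so n = 10.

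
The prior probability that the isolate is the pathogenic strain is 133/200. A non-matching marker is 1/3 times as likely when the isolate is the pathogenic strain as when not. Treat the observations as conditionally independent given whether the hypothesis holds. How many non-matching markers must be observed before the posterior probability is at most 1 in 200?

Prior odds = 0.665/0.335 = 133/67.
Likelihood ratio per non-matching marker = 1/3.
Target posterior odds = 0.005/0.995 = 1/199.
Require (1/3)ⁿ ≤ 1/199 ÷ (133/67) = 67/26467.
(1/3)⁵ = 1/243 is still above 67/26467 but (1/3)⁶ = 1/729 is at or below it, so n = 6.

6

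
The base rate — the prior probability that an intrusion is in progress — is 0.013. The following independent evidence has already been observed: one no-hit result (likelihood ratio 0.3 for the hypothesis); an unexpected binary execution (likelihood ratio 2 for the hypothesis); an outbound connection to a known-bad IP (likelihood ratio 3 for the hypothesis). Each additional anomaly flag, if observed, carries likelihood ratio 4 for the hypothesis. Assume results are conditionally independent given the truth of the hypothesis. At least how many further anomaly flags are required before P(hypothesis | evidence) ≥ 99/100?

Prior odds = 0.013/0.987 = 13/987.
Combined Bayes factor of the evidence already in hand = 0.3 × 2 × 3 = 1.8.
Odds after that evidence = (13/987) × 1.8 = 39/1645.
Target odds = 0.99/0.01 = 99.
Need 4ⁿ ≥ 99 ÷ (39/1645) = 54285/13.
4⁶ = 4096 falls short of 54285/13 but 4⁷ = 16384 reaches it, so n = 7.

7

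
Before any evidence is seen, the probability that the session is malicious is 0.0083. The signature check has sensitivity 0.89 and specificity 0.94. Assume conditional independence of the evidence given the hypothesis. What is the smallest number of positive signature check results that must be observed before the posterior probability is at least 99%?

Prior odds = 0.0083/0.9917 = 83/9917.
False-positive rate = 1 − 0.94 = 0.06; likelihood ratio of a positive = 0.89/0.06 = 89/6.
Target odds: 0.99 ÷ 0.01 = 99.
Require (89/6)ⁿ ≥ 99 ÷ (83/9917) = 981783/83.
(89/6)³ = 704969/216 falls short of 981783/83 but (89/6)⁴ = 62742241/1296 reaches it, so n = 4.

4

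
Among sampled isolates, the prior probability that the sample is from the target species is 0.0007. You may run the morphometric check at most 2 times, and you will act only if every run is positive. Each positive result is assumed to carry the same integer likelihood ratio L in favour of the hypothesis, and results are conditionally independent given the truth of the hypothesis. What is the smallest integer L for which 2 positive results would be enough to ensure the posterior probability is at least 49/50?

Prior odds = 0.0007/0.9993 = 7/9993.
Target odds = 0.98/0.02 = 49.
Need L² ≥ 49 ÷ (7/9993) = 69951.
264² = 69696 < 69951 ≤ 70225 = 265², so L = 265.

265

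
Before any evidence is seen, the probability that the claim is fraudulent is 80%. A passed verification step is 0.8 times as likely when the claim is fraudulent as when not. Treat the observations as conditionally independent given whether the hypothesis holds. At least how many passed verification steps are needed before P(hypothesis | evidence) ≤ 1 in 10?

Prior odds = 0.8/0.2 = 4.
Likelihood ratio per passed verification step = 0.8.
Target posterior odds = 0.1/0.9 = 1/9.
Need 4 × 0.8ⁿ ≤ 1/9, i.e. 0.8ⁿ ≤ 1/36.
0.8¹⁶ ≈0.0281475 is still above 1/36 but 0.8¹⁷ ≈0.022518 is at or below it, so n = 17.

17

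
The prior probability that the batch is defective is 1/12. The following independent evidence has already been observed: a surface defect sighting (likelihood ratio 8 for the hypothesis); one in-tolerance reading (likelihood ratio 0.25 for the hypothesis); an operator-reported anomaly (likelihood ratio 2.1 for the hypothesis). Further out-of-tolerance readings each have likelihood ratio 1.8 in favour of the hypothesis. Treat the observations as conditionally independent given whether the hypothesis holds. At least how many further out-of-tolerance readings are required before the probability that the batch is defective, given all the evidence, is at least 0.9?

Prior odds = (1/12)/(11/12) = 1/11.
Combined Bayes factor of the evidence already in hand = 8 × 0.25 × 2.1 = 4.2.
Odds after that evidence = (1/11) × 4.2 = 21/55.
Target odds = 0.9/0.1 = 9.
Need 1.8ⁿ ≥ 9 ÷ (21/55) = 165/7.
1.8⁵ = 18.89568 falls short of 165/7 but 1.8⁶ = 531441/15625 reaches it, so n = 6.

6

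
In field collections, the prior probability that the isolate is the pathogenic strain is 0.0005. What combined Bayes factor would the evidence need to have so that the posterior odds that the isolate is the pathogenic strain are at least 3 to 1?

Prior odds = 0.0005/0.9995 = 1/1999.
Target odds = 3.
Required Bayes factor = 3 ÷ (1/1999) = 5997.

5997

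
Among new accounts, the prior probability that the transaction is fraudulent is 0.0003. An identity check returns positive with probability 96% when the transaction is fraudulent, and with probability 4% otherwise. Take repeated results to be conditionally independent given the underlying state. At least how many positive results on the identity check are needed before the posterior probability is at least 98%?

Prior odds = 0.0003/0.9997 = 3/9997.
Likelihood ratio of a positive result = 0.96/0.04 = 24.
Target odds: 0.98 ÷ 0.02 = 49.
Need (3/9997) × 24ⁿ ≥ 49, i.e. 24ⁿ ≥ 489853/3.
24³ = 13824 falls short of 489853/3 but 24⁴ = 331776 reaches it, so n = 4.

4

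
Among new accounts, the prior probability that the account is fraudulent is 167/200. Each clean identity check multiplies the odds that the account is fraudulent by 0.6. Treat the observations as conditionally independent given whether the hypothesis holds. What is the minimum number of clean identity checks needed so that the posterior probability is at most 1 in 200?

14

Prior odds: 0.835 ÷ 0.165 = 167/33.
Likelihood ratio per clean identity check = 0.6.
Target posterior odds = 0.005/0.995 = 1/199.
Need (167/33) × 0.6ⁿ ≤ 1/199, i.e. 0.6ⁿ ≤ 33/33233.
0.6¹³ ≈0.00130607 is still above 33/33233 but 0.6¹⁴ ≈0.000783642 is at or below it, so n = 14.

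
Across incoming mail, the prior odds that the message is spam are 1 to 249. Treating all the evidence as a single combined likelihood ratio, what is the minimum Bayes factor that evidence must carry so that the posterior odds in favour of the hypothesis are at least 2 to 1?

498

Prior odds = 1/249.
Target odds = 2.
Required Bayes factor = 2 ÷ (1/249) = 498.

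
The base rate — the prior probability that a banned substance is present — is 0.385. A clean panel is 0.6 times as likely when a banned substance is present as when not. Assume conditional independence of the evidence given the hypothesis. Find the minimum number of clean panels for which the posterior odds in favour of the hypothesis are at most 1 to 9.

Prior odds: 0.385 ÷ 0.615 = 77/123.
Likelihood ratio per clean panel = 0.6.
Target odds = 1/9.
Require 0.6ⁿ ≤ 1/9 ÷ (77/123) = 41/231.
0.6³ = 0.216 is still above 41/231 but 0.6⁴ = 0.1296 is at or below it, so n = 4.

4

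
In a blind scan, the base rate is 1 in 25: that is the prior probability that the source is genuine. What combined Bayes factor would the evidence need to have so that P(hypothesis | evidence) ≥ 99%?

2376

Prior odds = 0.04/0.96 = 1/24.
Target odds = 0.99/0.01 = 99.
Required Bayes factor = 99 ÷ (1/24) = 2376.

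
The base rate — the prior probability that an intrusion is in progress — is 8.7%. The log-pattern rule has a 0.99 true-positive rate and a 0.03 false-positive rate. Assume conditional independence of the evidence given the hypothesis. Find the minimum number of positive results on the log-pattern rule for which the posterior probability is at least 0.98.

Prior odds: 0.087 ÷ 0.913 = 87/913.
Likelihood ratio of a positive result = 0.99/0.03 = 33.
Target odds: 0.98 ÷ 0.02 = 49.
Need (87/913) × 33ⁿ ≥ 49, i.e. 33ⁿ ≥ 44737/87.
33¹ = 33 falls short of 44737/87 but 33² = 1089 reaches it, so n = 2.

2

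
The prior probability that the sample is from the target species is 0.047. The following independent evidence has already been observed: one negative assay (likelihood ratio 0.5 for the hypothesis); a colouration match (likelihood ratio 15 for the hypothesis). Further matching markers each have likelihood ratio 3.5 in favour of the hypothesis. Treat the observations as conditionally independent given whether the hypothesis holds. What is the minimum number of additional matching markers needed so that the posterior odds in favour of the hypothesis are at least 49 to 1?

Prior odds = 0.047/0.953 = 47/953.
Combined Bayes factor of the evidence already in hand = 0.5 × 15 = 7.5.
Odds after that evidence = (47/953) × 7.5 = 705/1906.
Target odds = 49.
Need 3.5ⁿ ≥ 49 ÷ (705/1906) = 93394/705.
3.5³ = 42.875 falls short of 93394/705 but 3.5⁴ = 150.0625 reaches it, so n = 4.

4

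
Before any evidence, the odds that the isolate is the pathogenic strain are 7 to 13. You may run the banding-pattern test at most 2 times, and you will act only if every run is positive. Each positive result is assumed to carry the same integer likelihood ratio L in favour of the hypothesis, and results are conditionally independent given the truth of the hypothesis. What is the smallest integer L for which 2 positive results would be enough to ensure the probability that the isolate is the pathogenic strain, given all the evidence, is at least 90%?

5

Prior odds = 7/13.
Target odds = 0.9/0.1 = 9.
Need L² ≥ 9 ÷ (7/13) = 117/7.
4² = 16 < 117/7 ≤ 25 = 5², so L = 5.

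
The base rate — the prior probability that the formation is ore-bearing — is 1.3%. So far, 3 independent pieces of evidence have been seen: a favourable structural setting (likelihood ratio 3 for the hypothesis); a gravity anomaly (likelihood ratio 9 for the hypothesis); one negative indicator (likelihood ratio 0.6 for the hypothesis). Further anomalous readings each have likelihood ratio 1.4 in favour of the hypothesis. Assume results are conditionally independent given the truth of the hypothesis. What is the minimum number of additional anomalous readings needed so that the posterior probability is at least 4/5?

Prior odds = 0.013/0.987 = 13/987.
Combined Bayes factor of the evidence already in hand = 3 × 9 × 0.6 = 16.2.
Odds after that evidence = (13/987) × 16.2 = 351/1645.
Target odds = 0.8/0.2 = 4.
Need 1.4ⁿ ≥ 4 ÷ (351/1645) = 6580/351.
1.4⁸ = 5764801/390625 falls short of 6580/351 but 1.4⁹ = 40353607/1953125 reaches it, so n = 9.

9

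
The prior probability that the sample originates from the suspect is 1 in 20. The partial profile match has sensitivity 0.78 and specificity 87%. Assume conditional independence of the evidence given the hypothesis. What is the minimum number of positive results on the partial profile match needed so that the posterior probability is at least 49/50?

Prior odds = 0.05/0.95 = 1/19.
False-positive rate = 1 − 0.87 = 0.13; likelihood ratio of a positive = 0.78/0.13 = 6.
Target odds: 0.98 ÷ 0.02 = 49.
Need (1/19) × 6ⁿ ≥ 49, i.e. 6ⁿ ≥ 931.
6³ = 216 falls short of 931 but 6⁴ = 1296 reaches it, so n = 4.

4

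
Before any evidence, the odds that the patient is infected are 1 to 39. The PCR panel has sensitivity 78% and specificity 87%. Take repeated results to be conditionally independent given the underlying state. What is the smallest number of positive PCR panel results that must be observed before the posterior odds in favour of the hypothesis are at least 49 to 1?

Prior odds = 1/39.
False-positive rate = 1 − 0.87 = 0.13; likelihood ratio of a positive = 0.78/0.13 = 6.
Target odds = 49.
Need (1/39) × 6ⁿ ≥ 49, i.e. 6ⁿ ≥ 1911.
6⁴ = 1296 falls short of 1911 but 6⁵ = 7776 reaches it, so n = 5.

5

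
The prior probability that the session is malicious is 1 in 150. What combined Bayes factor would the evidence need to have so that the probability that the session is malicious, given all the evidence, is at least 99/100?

Prior odds = (1/150)/(149/150) = 1/149.
Target odds = 0.99/0.01 = 99.
Required Bayes factor = 99 ÷ (1/149) = 14751.

14751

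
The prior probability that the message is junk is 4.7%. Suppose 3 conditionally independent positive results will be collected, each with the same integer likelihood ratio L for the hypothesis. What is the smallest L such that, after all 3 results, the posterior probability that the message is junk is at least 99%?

13

Prior odds = 0.047/0.953 = 47/953.
Target odds = 0.99/0.01 = 99.
Need L³ ≥ 99 ÷ (47/953) = 94347/47.
12³ = 1728 < 94347/47 ≤ 2197 = 13³, so L = 13.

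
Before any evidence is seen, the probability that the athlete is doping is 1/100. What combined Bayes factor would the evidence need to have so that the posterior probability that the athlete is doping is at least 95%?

1881

Prior odds = 0.01/0.99 = 1/99.
Target odds = 0.95/0.05 = 19.
Required Bayes factor = 19 ÷ (1/99) = 1881.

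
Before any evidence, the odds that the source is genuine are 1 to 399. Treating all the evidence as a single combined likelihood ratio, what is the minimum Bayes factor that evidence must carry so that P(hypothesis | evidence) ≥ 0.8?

1596

Prior odds = 1/399.
Target odds = 0.8/0.2 = 4.
Required Bayes factor = 4 ÷ (1/399) = 1596.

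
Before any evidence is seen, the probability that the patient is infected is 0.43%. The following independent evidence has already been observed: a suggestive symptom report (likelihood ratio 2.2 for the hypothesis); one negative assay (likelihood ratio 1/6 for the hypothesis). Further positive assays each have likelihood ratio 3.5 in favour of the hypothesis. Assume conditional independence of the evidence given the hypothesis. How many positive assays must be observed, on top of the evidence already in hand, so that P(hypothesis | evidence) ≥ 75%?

Prior odds = 0.0043/0.9957 = 43/9957.
Combined Bayes factor of the evidence already in hand = 2.2 × (1/6) = 11/30.
Odds after that evidence = (43/9957) × 11/30 = 473/298710.
Target odds = 0.75/0.25 = 3.
Need 3.5ⁿ ≥ 3 ÷ (473/298710) = 896130/473.
3.5⁶ = 1838.265625 falls short of 896130/473 but 3.5⁷ = 823543/128 reaches it, so n = 7.

7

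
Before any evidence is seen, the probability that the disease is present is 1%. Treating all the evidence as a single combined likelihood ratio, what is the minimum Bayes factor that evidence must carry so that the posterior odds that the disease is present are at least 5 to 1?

495

Prior odds = 0.01/0.99 = 1/99.
Target odds = 5.
Required Bayes factor = 5 ÷ (1/99) = 495.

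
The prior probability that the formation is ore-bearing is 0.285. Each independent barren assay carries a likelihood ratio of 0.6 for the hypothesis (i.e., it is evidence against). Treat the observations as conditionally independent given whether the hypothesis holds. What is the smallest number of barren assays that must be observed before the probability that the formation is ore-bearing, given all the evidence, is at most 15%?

2

Prior odds: 0.285 ÷ 0.715 = 57/143.
Likelihood ratio per barren assay = 0.6.
Target posterior odds = 0.15/0.85 = 3/17.
Need (57/143) × 0.6ⁿ ≤ 3/17, i.e. 0.6ⁿ ≤ 143/323.
0.6¹ = 0.6 is still above 143/323 but 0.6² = 0.36 is at or below it, so n = 2.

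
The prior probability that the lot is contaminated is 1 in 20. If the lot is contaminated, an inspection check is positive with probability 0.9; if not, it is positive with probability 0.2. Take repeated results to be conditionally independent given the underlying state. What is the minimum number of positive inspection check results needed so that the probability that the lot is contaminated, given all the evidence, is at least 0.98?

Prior odds = 0.05/0.95 = 1/19.
Likelihood ratio of a positive = 0.9/0.2 = 4.5.
Target odds: 0.98 ÷ 0.02 = 49.
Need (1/19) × 4.5ⁿ ≥ 49, i.e. 4.5ⁿ ≥ 931.
4.5⁴ = 410.0625 falls short of 931 but 4.5⁵ = 1845.28125 reaches it, so n = 5.

5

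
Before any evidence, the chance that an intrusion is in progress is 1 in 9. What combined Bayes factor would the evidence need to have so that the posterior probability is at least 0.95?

Prior odds = (1/9)/(8/9) = 0.125.
Target odds = 0.95/0.05 = 19.
Required Bayes factor = 19 ÷ 0.125 = 152.

152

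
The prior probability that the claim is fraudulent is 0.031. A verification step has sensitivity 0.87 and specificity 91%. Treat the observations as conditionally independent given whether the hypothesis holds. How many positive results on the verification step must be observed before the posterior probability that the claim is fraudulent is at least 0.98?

Prior odds = 0.031/0.969 = 31/969.
False-positive rate = 1 − 0.91 = 0.09; likelihood ratio of a positive = 0.87/0.09 = 29/3.
Target posterior odds = 0.98/0.02 = 49.
Need (31/969) × (29/3)ⁿ ≥ 49, i.e. (29/3)ⁿ ≥ 47481/31.
(29/3)³ = 24389/27 falls short of 47481/31 but (29/3)⁴ = 707281/81 reaches it, so n = 4.

4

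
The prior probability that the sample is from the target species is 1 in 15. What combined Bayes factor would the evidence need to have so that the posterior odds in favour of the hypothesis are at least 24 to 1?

336

Prior odds = (1/15)/(14/15) = 1/14.
Target odds = 24.
Required Bayes factor = 24 ÷ (1/14) = 336.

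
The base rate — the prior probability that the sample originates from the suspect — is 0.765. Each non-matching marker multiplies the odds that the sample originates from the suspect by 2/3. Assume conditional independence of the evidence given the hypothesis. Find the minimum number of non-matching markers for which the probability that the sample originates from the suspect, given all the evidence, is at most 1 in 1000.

20

Prior odds: 0.765 ÷ 0.235 = 153/47.
Likelihood ratio per non-matching marker = 2/3.
Target odds: 0.001 ÷ 0.999 = 1/999.
Need (153/47) × (2/3)ⁿ ≤ 1/999, i.e. (2/3)ⁿ ≤ 47/152847.
(2/3)¹⁹ ≈0.000451093 is still above 47/152847 but (2/3)²⁰ ≈0.000300729 is at or below it, so n = 20.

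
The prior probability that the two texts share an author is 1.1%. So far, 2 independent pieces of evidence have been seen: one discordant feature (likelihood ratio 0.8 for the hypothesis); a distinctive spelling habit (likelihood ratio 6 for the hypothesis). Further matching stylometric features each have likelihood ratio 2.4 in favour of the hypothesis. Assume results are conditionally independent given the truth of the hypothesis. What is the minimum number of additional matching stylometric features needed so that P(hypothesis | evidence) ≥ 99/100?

9

Prior odds = 0.011/0.989 = 11/989.
Combined Bayes factor of the evidence already in hand = 0.8 × 6 = 4.8.
Odds after that evidence = (11/989) × 4.8 = 264/4945.
Target odds = 0.99/0.01 = 99.
Need 2.4ⁿ ≥ 99 ÷ (264/4945) = 1854.375.
2.4⁸ = 429981696/390625 falls short of 1854.375 but 2.4⁹ ≈2641.81 reaches it, so n = 9.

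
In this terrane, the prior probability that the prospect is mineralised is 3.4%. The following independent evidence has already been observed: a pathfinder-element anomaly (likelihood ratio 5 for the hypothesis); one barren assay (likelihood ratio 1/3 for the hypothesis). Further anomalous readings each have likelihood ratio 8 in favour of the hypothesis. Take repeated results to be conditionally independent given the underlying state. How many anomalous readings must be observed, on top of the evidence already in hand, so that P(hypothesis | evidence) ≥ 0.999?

5

Prior odds = 0.034/0.966 = 17/483.
Combined Bayes factor of the evidence already in hand = 5 × (1/3) = 5/3.
Odds after that evidence = (17/483) × 5/3 = 85/1449.
Target odds = 0.999/0.001 = 999.
Need 8ⁿ ≥ 999 ÷ (85/1449) = 1447551/85.
8⁴ = 4096 falls short of 1447551/85 but 8⁵ = 32768 reaches it, so n = 5.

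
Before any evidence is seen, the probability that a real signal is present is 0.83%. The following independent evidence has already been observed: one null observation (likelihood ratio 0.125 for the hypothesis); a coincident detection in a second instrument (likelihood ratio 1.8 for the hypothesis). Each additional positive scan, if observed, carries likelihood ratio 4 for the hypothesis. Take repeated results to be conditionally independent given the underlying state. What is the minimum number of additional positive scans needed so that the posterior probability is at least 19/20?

7

Prior odds = 0.0083/0.9917 = 83/9917.
Combined Bayes factor of the evidence already in hand = 0.125 × 1.8 = 0.225.
Odds after that evidence = (83/9917) × 0.225 = 747/396680.
Target odds = 0.95/0.05 = 19.
Need 4ⁿ ≥ 19 ÷ (747/396680) = 7536920/747.
4⁶ = 4096 falls short of 7536920/747 but 4⁷ = 16384 reaches it, so n = 7.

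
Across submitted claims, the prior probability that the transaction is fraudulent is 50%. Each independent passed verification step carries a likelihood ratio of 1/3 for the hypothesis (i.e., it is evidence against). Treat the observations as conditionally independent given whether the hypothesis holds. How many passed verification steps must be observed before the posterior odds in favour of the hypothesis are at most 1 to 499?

Prior odds = 0.5/0.5 = 1.
Likelihood ratio per passed verification step = 1/3.
Target odds = 1/499.
Need 1 × (1/3)ⁿ ≤ 1/499, i.e. (1/3)ⁿ ≤ 1/499.
(1/3)⁵ = 1/243 is still above 1/499 but (1/3)⁶ = 1/729 is at or below it, so n = 6.

6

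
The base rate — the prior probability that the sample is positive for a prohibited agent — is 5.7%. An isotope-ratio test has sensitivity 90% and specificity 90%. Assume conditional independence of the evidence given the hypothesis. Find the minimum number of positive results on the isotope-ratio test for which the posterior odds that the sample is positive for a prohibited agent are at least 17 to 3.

3

Prior odds: 0.057 ÷ 0.943 = 57/943.
False-positive rate = 1 − 0.9 = 0.1; likelihood ratio of a positive = 0.9/0.1 = 9.
Target odds = 17/3.
Require 9ⁿ ≥ 17/3 ÷ (57/943) = 16031/171.
9² = 81 falls short of 16031/171 but 9³ = 729 reaches it, so n = 3.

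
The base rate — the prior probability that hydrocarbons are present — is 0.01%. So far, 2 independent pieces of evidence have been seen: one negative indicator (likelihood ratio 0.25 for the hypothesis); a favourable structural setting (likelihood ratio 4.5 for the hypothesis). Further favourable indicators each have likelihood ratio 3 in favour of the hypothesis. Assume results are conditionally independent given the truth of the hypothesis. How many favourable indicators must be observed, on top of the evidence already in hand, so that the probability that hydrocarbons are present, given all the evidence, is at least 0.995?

14

Prior odds = 0.0001/0.9999 = 1/9999.
Combined Bayes factor of the evidence already in hand = 0.25 × 4.5 = 1.125.
Odds after that evidence = (1/9999) × 1.125 = 1/8888.
Target odds = 0.995/0.005 = 199.
Need 3ⁿ ≥ 199 ÷ (1/8888) = 1768712.
3¹³ = 1594323 falls short of 1768712 but 3¹⁴ = 4782969 reaches it, so n = 14.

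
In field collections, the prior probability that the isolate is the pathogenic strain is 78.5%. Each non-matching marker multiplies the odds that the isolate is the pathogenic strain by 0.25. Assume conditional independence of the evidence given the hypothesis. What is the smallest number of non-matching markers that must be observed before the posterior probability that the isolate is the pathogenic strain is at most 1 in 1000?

Prior odds = 0.785/0.215 = 157/43.
Likelihood ratio per non-matching marker = 0.25.
Target odds: 0.001 ÷ 0.999 = 1/999.
Need (157/43) × 0.25ⁿ ≤ 1/999, i.e. 0.25ⁿ ≤ 43/156843.
0.25⁵ = 1/1024 is still above 43/156843 but 0.25⁶ = 1/4096 is at or below it, so n = 6.

6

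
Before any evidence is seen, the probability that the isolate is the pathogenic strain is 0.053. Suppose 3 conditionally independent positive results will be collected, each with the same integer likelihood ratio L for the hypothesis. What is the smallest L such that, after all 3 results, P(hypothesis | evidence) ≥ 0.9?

Prior odds = 0.053/0.947 = 53/947.
Target odds = 0.9/0.1 = 9.
Need L³ ≥ 9 ÷ (53/947) = 8523/53.
5³ = 125 < 8523/53 ≤ 216 = 6³, so L = 6.

6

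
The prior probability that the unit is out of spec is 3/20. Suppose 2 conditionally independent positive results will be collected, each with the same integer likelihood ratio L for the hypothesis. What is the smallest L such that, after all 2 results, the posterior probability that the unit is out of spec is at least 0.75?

Prior odds = 0.15/0.85 = 3/17.
Target odds = 0.75/0.25 = 3.
Need L² ≥ 3 ÷ (3/17) = 17.
4² = 16 < 17 ≤ 25 = 5², so L = 5.

5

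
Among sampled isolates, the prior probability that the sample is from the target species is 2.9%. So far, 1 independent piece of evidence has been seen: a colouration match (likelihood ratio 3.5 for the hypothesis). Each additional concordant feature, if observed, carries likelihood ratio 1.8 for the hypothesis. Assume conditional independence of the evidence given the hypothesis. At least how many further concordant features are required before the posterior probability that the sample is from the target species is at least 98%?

Prior odds = 0.029/0.971 = 29/971.
Bayes factor of the evidence already in hand = 3.5.
Odds after that evidence = (29/971) × 3.5 = 203/1942.
Target odds = 0.98/0.02 = 49.
Need 1.8ⁿ ≥ 49 ÷ (203/1942) = 13594/29.
1.8¹⁰ ≈357.047 falls short of 13594/29 but 1.8¹¹ ≈642.684 reaches it, so n = 11.

11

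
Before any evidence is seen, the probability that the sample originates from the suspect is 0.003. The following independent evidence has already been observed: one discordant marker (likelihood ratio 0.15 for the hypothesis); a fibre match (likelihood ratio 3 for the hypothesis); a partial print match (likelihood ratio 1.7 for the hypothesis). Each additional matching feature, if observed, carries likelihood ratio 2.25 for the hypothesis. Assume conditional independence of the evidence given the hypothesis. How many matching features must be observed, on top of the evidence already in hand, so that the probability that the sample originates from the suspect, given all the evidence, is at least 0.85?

Prior odds = 0.003/0.997 = 3/997.
Combined Bayes factor of the evidence already in hand = 0.15 × 3 × 1.7 = 0.765.
Odds after that evidence = (3/997) × 0.765 = 459/199400.
Target odds = 0.85/0.15 = 17/3.
Need 2.25ⁿ ≥ 17/3 ÷ (459/199400) = 199400/81.
2.25⁹ = 387420489/262144 falls short of 199400/81 but 2.25¹⁰ ≈3325.26 reaches it, so n = 10.

10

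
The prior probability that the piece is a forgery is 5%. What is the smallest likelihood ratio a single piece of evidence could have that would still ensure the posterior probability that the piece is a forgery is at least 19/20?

Prior odds = 0.05/0.95 = 1/19.
Target odds = 0.95/0.05 = 19.
Required Bayes factor = 19 ÷ (1/19) = 361.

361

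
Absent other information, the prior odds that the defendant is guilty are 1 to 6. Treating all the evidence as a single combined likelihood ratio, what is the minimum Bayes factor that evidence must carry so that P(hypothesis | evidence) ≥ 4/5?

Prior odds = 1/6.
Target odds = 0.8/0.2 = 4.
Required Bayes factor = 4 ÷ (1/6) = 24.

24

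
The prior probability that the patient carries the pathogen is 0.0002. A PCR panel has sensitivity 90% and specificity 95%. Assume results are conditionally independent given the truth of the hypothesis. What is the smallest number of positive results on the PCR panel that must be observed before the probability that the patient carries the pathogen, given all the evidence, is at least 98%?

Prior odds = 0.0002/0.9998 = 1/4999.
False-positive rate = 1 − 0.95 = 0.05; likelihood ratio of a positive = 0.9/0.05 = 18.
Target posterior odds = 0.98/0.02 = 49.
Need (1/4999) × 18ⁿ ≥ 49, i.e. 18ⁿ ≥ 244951.
18⁴ = 104976 falls short of 244951 but 18⁵ = 1889568 reaches it, so n = 5.

5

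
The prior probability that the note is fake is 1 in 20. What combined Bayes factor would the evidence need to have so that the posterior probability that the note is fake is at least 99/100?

Prior odds = 0.05/0.95 = 1/19.
Target odds = 0.99/0.01 = 99.
Required Bayes factor = 99 ÷ (1/19) = 1881.

1881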